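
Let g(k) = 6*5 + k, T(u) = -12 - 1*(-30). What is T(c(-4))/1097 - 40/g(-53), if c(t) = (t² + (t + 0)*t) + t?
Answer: 44294/25231 ≈ 1.7555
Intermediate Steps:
c(t) = t + 2*t² (c(t) = (t² + t*t) + t = (t² + t²) + t = 2*t² + t = t + 2*t²)
T(u) = 18 (T(u) = -12 + 30 = 18)
g(k) = 30 + k
T(c(-4))/1097 - 40/g(-53) = 18/1097 - 40/(30 - 53) = 18*(1/1097) - 40/(-23) = 18/1097 - 40*(-1/23) = 18/1097 + 40/23 = 44294/25231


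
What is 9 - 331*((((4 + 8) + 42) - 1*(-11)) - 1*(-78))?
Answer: -47324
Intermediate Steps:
9 - 331*((((4 + 8) + 42) - 1*(-11)) - 1*(-78)) = 9 - 331*(((12 + 42) + 11) + 78) = 9 - 331*((54 + 11) + 78) = 9 - 331*(65 + 78) = 9 - 331*143 = 9 - 47333 = -47324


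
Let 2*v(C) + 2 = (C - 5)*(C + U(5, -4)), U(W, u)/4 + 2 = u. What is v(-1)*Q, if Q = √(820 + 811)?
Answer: 74*√1631 ≈ 2988.5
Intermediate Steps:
Q = √1631 ≈ 40.386
U(W, u) = -8 + 4*u
v(C) = -1 + (-24 + C)*(-5 + C)/2 (v(C) = -1 + ((C - 5)*(C + (-8 + 4*(-4))))/2 = -1 + ((-5 + C)*(C + (-8 - 16)))/2 = -1 + ((-5 + C)*(C - 24))/2 = -1 + ((-5 + C)*(-24 + C))/2 = -1 + ((-24 + C)*(-5 + C))/2 = -1 + (-24 + C)*(-5 + C)/2)
v(-1)*Q = (59 + (½)*(-1)² - 29/2*(-1))*√1631 = (59 + (½)*1 + 29/2)*√1631 = (59 + ½ + 29/2)*√1631 = 74*√1631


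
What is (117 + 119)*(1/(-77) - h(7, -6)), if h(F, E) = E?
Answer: 108796/77 ≈ 1412.9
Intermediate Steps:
(117 + 119)*(1/(-77) - h(7, -6)) = (117 + 119)*(1/(-77) - 1*(-6)) = 236*(-1/77 + 6) = 236*(461/77) = 108796/77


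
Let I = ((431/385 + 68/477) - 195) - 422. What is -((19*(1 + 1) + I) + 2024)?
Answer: -265598792/183645 ≈ -1446.3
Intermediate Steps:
I = -113077198/183645 (I = ((431*(1/385) + 68*(1/477)) - 195) - 422 = ((431/385 + 68/477) - 195) - 422 = (231767/183645 - 195) - 422 = -35579008/183645 - 422 = -113077198/183645 ≈ -615.74)
-((19*(1 + 1) + I) + 2024) = -((19*(1 + 1) - 113077198/183645) + 2024) = -((19*2 - 113077198/183645) + 2024) = -((38 - 113077198/183645) + 2024) = -(-106098688/183645 + 2024) = -1*265598792/183645 = -265598792/183645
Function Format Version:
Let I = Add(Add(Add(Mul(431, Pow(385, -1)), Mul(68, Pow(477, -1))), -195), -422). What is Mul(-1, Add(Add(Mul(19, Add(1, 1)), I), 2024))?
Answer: Rational(-265598792, 183645) ≈ -1446.3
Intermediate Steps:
I = Rational(-113077198, 183645) (I = Add(Add(Add(Mul(431, Rational(1, 385)), Mul(68, Rational(1, 477))), -195), -422) = Add(Add(Add(Rational(431, 385), Rational(68, 477)), -195), -422) = Add(Add(Rational(231767, 183645), -195), -422) = Add(Rational(-35579008, 183645), -422) = Rational(-113077198, 183645) ≈ -615.74)
Mul(-1, Add(Add(Mul(19, Add(1, 1)), I), 2024)) = Mul(-1, Add(Add(Mul(19, Add(1, 1)), Rational(-113077198, 183645)), 2024)) = Mul(-1, Add(Add(Mul(19, 2), Rational(-113077198, 183645)), 2024)) = Mul(-1, Add(Add(38, Rational(-113077198, 183645)), 2024)) = Mul(-1, Add(Rational(-106098688, 183645), 2024)) = Mul(-1, Rational(265598792, 183645)) = Rational(-265598792, 183645)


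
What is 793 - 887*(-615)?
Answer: 546298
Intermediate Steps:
793 - 887*(-615) = 793 + 545505 = 546298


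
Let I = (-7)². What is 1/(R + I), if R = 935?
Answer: 1/984 ≈ 0.0010163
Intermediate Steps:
I = 49
1/(R + I) = 1/(935 + 49) = 1/984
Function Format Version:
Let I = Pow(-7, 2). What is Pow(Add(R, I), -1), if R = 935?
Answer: Rational(1, 984) ≈ 0.0010163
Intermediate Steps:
I = 49
Pow(Add(R, I), -1) = Pow(Add(935, 49), -1) = Pow(984, -1) = Rational(1, 984)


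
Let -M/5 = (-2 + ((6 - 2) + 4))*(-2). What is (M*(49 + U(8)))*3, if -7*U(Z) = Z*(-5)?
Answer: 68940/7 ≈ 9848.6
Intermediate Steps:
U(Z) = 5*Z/7 (U(Z) = -Z*(-5)/7 = -(-5)*Z/7 = 5*Z/7)
M = 60 (M = -5*(-2 + ((6 - 2) + 4))*(-2) = -5*(-2 + (4 + 4))*(-2) = -5*(-2 + 8)*(-2) = -30*(-2) = -5*(-12) = 60)
(M*(49 + U(8)))*3 = (60*(49 + (5/7)*8))*3 = (60*(49 + 40/7))*3 = (60*(383/7))*3 = (22980/7)*3 = 68940/7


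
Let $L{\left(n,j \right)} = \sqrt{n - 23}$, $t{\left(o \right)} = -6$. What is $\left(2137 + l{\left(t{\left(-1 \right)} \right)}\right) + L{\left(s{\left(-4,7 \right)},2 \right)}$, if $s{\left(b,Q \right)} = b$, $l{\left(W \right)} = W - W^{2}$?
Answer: $2095 + 3 i \sqrt{3} \approx 2095.0 + 5.1962 i$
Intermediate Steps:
$L{\left(n,j \right)} = \sqrt{-23 + n}$
$\left(2137 + l{\left(t{\left(-1 \right)} \right)}\right) + L{\left(s{\left(-4,7 \right)},2 \right)} = \left(2137 - 6 \left(1 - -6\right)\right) + \sqrt{-23 - 4} = \left(2137 - 6 \left(1 + 6\right)\right) + \sqrt{-27} = \left(2137 - 42\right) + 3 i \sqrt{3} = 2095 + 3 i \sqrt{3}$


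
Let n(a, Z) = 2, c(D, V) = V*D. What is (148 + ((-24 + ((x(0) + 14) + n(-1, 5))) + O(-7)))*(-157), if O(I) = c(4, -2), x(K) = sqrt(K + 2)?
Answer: -20724 - 157*sqrt(2) ≈ -20946.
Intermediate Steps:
c(D, V) = D*V
x(K) = sqrt(2 + K)
O(I) = -8 (O(I) = 4*(-2) = -8)
(148 + ((-24 + ((x(0) + 14) + n(-1, 5))) + O(-7)))*(-157) = (148 + ((-24 + ((sqrt(2 + 0) + 14) + 2)) - 8))*(-157) = (148 + ((-24 + ((sqrt(2) + 14) + 2)) - 8))*(-157) = (148 + ((-24 + ((14 + sqrt(2)) + 2)) - 8))*(-157) = (148 + ((-24 + (16 + sqrt(2))) - 8))*(-157) = (148 + ((-8 + sqrt(2)) - 8))*(-157) = (148 + (-16 + sqrt(2)))*(-157) = (132 + sqrt(2))*(-157) = -20724 - 157*sqrt(2)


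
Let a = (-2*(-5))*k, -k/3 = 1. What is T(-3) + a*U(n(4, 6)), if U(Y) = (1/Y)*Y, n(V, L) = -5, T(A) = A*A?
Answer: -21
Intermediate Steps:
T(A) = A**2
k = -3 (k = -3*1 = -3)
a = -30 (a = -2*(-5)*(-3) = 10*(-3) = -30)
U(Y) = 1 (U(Y) = Y/Y = 1)
T(-3) + a*U(n(4, 6)) = (-3)**2 - 30*1 = 9 - 30 = -21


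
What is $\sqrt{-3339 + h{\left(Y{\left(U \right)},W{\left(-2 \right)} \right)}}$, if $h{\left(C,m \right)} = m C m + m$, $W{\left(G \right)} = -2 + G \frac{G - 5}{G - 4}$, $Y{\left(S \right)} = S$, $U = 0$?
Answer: $\frac{i \sqrt{30090}}{3} \approx 57.822 i$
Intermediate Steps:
$W{\left(G \right)} = -2 + \frac{G \left(-5 + G\right)}{-4 + G}$ ($W{\left(G \right)} = -2 + G \frac{-5 + G}{-4 + G} = -2 + \frac{G \left(-5 + G\right)}{-4 + G}$)
$h{\left(C,m \right)} = m + C m^{2}$ ($h{\left(C,m \right)} = C m m + m = C m^{2} + m = m + C m^{2}$)
$\sqrt{-3339 + h{\left(Y{\left(U \right)},W{\left(-2 \right)} \right)}} = \sqrt{-3339 + \frac{8 + \left(-2\right)^{2} - -14}{-4 - 2} \left(1 + 0 \frac{8 + \left(-2\right)^{2} - -14}{-4 - 2}\right)} = \sqrt{-3339 + \frac{8 + 4 + 14}{-6} \left(1 + 0 \frac{8 + 4 + 14}{-6}\right)} = \sqrt{-3339 + \left(- \frac{1}{6}\right) 26 \left(1 + 0 \left(\left(- \frac{1}{6}\right) 26\right)\right)} = \sqrt{-3339 - \frac{13 \left(1 + 0 \left(- \frac{13}{3}\right)\right)}{3}} = \sqrt{-3339 - \frac{13 \left(1 + 0\right)}{3}} = \sqrt{-3339 - \frac{13}{3}} = \sqrt{- \frac{10030}{3}} = \frac{i \sqrt{30090}}{3}$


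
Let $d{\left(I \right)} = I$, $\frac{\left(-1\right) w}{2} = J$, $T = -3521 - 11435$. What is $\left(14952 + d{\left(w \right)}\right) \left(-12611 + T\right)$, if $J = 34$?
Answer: $-410307228$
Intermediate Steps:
$T = -14956$
$w = -68$ ($w = \left(-2\right) 34 = -68$)
$\left(14952 + d{\left(w \right)}\right) \left(-12611 + T\right) = \left(14952 - 68\right) \left(-12611 - 14956\right) = 14884 \left(-27567\right) = -410307228$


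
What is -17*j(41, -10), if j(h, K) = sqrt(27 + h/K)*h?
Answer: -697*sqrt(2290)/10 ≈ -3335.4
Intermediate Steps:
j(h, K) = h*sqrt(27 + h/K)
-17*j(41, -10) = -697*sqrt(27 + 41/(-10)) = -697*sqrt(27 + 41*(-1/10)) = -697*sqrt(27 - 41/10) = -697*sqrt(229/10) = -697*sqrt(2290)/10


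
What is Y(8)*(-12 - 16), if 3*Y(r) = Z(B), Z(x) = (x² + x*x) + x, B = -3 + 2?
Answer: -28/3 ≈ -9.3333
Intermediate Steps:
B = -1
Z(x) = x + 2*x² (Z(x) = (x² + x²) + x = 2*x² + x = x + 2*x²)
Y(r) = ⅓ (Y(r) = (-(1 + 2*(-1)))/3 = (-(1 - 2))/3 = (-1*(-1))/3 = (⅓)*1 = ⅓)
Y(8)*(-12 - 16) = (-12 - 16)/3 = (⅓)*(-28) = -28/3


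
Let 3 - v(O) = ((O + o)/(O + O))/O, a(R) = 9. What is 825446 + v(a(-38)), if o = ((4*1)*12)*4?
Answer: 44574179/54 ≈ 8.2545e+5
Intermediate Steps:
o = 192 (o = (4*12)*4 = 48*4 = 192)
v(O) = 3 - (192 + O)/(2*O²) (v(O) = 3 - (O + 192)/(O + O)/O = 3 - (192 + O)/((2*O))/O = 3 - (1/(2*O))*(192 + O)/O = 3 - (192 + O)/(2*O)/O = 3 - (192 + O)/(2*O²))
825446 + v(a(-38)) = 825446 + (3 - 96/9² - ½/9) = 825446 + (3 - 96*1/81 - ½*⅑) = 825446 + (3 - 32/27 - 1/18) = 825446 + 95/54 = 44574179/54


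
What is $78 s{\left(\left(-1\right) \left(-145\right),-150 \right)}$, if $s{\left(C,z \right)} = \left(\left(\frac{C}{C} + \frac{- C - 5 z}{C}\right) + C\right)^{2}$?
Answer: $\frac{1479349950}{841} \approx 1.759 \cdot 10^{6}$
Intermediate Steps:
$s{\left(C,z \right)} = \left(1 + C + \frac{- C - 5 z}{C}\right)^{2}$ ($s{\left(C,z \right)} = \left(\left(1 + \frac{- C - 5 z}{C}\right) + C\right)^{2} = \left(1 + C + \frac{- C - 5 z}{C}\right)^{2}$)
$78 s{\left(\left(-1\right) \left(-145\right),-150 \right)} = 78 \frac{\left(\left(\left(-1\right) \left(-145\right)\right)^{2} - -750\right)^{2}}{21025} = 78 \frac{\left(145^{2} + 750\right)^{2}}{21025} = 78 \frac{\left(21025 + 750\right)^{2}}{21025} = 78 \frac{21775^{2}}{21025} = 78 \cdot \frac{1}{21025} \cdot 474150625 = 78 \cdot \frac{18966025}{841} = \frac{1479349950}{841}$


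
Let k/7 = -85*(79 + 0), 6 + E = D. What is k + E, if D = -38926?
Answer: -85937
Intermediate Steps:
E = -38932 (E = -6 - 38926 = -38932)
k = -47005 (k = 7*(-85*(79 + 0)) = 7*(-85*79) = 7*(-6715) = -47005)
k + E = -47005 - 38932 = -85937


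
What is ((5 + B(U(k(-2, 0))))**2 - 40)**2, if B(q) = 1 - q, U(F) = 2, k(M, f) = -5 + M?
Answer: 576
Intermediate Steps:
((5 + B(U(k(-2, 0))))**2 - 40)**2 = ((5 + (1 - 1*2))**2 - 40)**2 = ((5 + (1 - 2))**2 - 40)**2 = ((5 - 1)**2 - 40)**2 = (4**2 - 40)**2 = (16 - 40)**2 = (-24)**2 = 576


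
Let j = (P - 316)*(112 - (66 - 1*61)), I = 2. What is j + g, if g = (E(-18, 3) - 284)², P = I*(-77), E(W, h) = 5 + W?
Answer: 37919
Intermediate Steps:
P = -154 (P = 2*(-77) = -154)
g = 88209 (g = ((5 - 18) - 284)² = (-13 - 284)² = (-297)² = 88209)
j = -50290 (j = (-154 - 316)*(112 - (66 - 1*61)) = -470*(112 - (66 - 61)) = -470*(112 - 1*5) = -470*(112 - 5) = -470*107 = -50290)
j + g = -50290 + 88209 = 37919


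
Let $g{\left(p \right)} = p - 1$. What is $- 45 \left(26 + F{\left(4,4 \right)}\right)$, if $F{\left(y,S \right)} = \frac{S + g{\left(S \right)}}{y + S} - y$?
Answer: $- \frac{8235}{8} \approx -1029.4$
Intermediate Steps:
$g{\left(p \right)} = -1 + p$
$F{\left(y,S \right)} = - y + \frac{-1 + 2 S}{S + y}$ ($F{\left(y,S \right)} = \frac{S + \left(-1 + S\right)}{y + S} - y = \frac{-1 + 2 S}{S + y} - y = - y + \frac{-1 + 2 S}{S + y}$)
$- 45 \left(26 + F{\left(4,4 \right)}\right) = - 45 \left(26 + \frac{-1 - 4^{2} + 2 \cdot 4 - 4 \cdot 4}{4 + 4}\right) = - 45 \left(26 + \frac{-1 - 16 + 8 - 16}{8}\right) = - 45 \left(26 + \frac{1}{8} \left(-25\right)\right) = - 45 \left(26 - \frac{25}{8}\right) = \left(-45\right) \frac{183}{8} = - \frac{8235}{8}$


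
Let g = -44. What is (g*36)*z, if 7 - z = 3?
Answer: -6336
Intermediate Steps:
z = 4 (z = 7 - 1*3 = 7 - 3 = 4)
(g*36)*z = -44*36*4 = -1584*4 = -6336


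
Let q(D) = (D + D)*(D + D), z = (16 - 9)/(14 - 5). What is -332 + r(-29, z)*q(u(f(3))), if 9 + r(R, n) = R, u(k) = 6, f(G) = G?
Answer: -5804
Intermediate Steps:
z = 7/9 ≈ 0.77778
r(R, n) = -9 + R
q(D) = 4*D² (q(D) = (2*D)*(2*D) = 4*D²)
-332 + r(-29, z)*q(u(f(3))) = -332 + (-9 - 29)*(4*6²) = -332 - 152*36 = -332 - 38*144 = -332 - 5472 = -5804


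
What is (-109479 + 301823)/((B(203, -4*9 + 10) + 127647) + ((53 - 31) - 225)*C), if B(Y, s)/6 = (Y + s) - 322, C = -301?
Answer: 24043/23485 ≈ 1.0238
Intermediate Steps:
B(Y, s) = -1932 + 6*Y + 6*s (B(Y, s) = 6*((Y + s) - 322) = 6*(-322 + Y + s) = -1932 + 6*Y + 6*s)
(-109479 + 301823)/((B(203, -4*9 + 10) + 127647) + ((53 - 31) - 225)*C) = (-109479 + 301823)/(((-1932 + 6*203 + 6*(-4*9 + 10)) + 127647) + ((53 - 31) - 225)*(-301)) = 192344/(((-1932 + 1218 + 6*(-36 + 10)) + 127647) + (22 - 225)*(-301)) = 192344/(((-1932 + 1218 + 6*(-26)) + 127647) - 203*(-301)) = 192344/(((-1932 + 1218 - 156) + 127647) + 61103) = 192344/((-870 + 127647) + 61103) = 192344/(126777 + 61103) = 192344/187880 = 192344*(1/187880) = 24043/23485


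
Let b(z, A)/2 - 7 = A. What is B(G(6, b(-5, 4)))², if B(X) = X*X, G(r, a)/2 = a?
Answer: 3748096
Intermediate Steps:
b(z, A) = 14 + 2*A
G(r, a) = 2*a
B(X) = X²
B(G(6, b(-5, 4)))² = ((2*(14 + 2*4))²)² = ((2*(14 + 8))²)² = ((2*22)²)² = (44²)² = 1936² = 3748096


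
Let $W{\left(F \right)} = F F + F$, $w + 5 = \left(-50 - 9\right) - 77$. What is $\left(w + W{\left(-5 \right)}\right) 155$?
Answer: $-18755$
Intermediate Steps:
$w = -141$ ($w = -5 - 136 = -141$)
$W{\left(F \right)} = F + F^{2}$ ($W{\left(F \right)} = F^{2} + F = F + F^{2}$)
$\left(w + W{\left(-5 \right)}\right) 155 = \left(-141 - 5 \left(1 - 5\right)\right) 155 = \left(-141 - -20\right) 155 = \left(-141 + 20\right) 155 = \left(-121\right) 155 = -18755$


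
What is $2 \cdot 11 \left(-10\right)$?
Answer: $-220$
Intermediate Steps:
$2 \cdot 11 \left(-10\right) = 22 \left(-10\right) = -220$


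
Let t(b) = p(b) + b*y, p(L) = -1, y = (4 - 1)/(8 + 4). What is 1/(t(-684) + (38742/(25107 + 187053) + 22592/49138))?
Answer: -868759840/148868623887 ≈ -0.0058357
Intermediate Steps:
y = 1/4 (y = 3/12 = 3*(1/12) = 1/4 ≈ 0.25000)
t(b) = -1 + b/4 (t(b) = -1 + b*(1/4) = -1 + b/4)
1/(t(-684) + (38742/(25107 + 187053) + 22592/49138)) = 1/((-1 + (1/4)*(-684)) + (38742/(25107 + 187053) + 22592/49138)) = 1/((-1 - 171) + (38742/212160 + 22592*(1/49138))) = 1/(-172 + (38742*(1/212160) + 11296/24569)) = 1/(-172 + (6457/35360 + 11296/24569)) = 1/(-172 + 558068593/868759840) = 1/(-148868623887/868759840) = -868759840/148868623887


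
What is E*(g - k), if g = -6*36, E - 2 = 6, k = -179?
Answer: -296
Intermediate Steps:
E = 8 (E = 2 + 6 = 8)
g = -216
E*(g - k) = 8*(-216 - 1*(-179)) = 8*(-216 + 179) = 8*(-37) = -296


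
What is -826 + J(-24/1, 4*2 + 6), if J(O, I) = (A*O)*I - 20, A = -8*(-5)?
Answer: -14286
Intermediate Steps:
A = 40
J(O, I) = -20 + 40*I*O (J(O, I) = (40*O)*I - 20 = 40*I*O - 20 = -20 + 40*I*O)
-826 + J(-24/1, 4*2 + 6) = -826 + (-20 + 40*(4*2 + 6)*(-24/1)) = -826 + (-20 + 40*(8 + 6)*(-24*1)) = -826 + (-20 + 40*14*(-24)) = -826 + (-20 - 13440) = -826 - 13460 = -14286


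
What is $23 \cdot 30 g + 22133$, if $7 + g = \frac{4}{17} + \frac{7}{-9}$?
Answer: $\frac{863363}{51} \approx 16929.0$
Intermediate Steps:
$g = - \frac{1154}{153}$ ($g = -7 + \left(\frac{4}{17} + \frac{7}{-9}\right) = -7 + \left(4 \cdot \frac{1}{17} + 7 \left(- \frac{1}{9}\right)\right) = -7 + \left(\frac{4}{17} - \frac{7}{9}\right) = -7 - \frac{83}{153} = - \frac{1154}{153} \approx -7.5425$)
$23 \cdot 30 g + 22133 = 23 \cdot 30 \left(- \frac{1154}{153}\right) + 22133 = 690 \left(- \frac{1154}{153}\right) + 22133 = - \frac{265420}{51} + 22133 = \frac{863363}{51}$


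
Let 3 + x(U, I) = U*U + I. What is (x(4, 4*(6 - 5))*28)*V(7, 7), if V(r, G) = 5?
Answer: 2380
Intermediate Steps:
x(U, I) = -3 + I + U² (x(U, I) = -3 + (U*U + I) = -3 + (U² + I) = -3 + (I + U²) = -3 + I + U²)
(x(4, 4*(6 - 5))*28)*V(7, 7) = ((-3 + 4*(6 - 5) + 4²)*28)*5 = ((-3 + 4*1 + 16)*28)*5 = ((-3 + 4 + 16)*28)*5 = (17*28)*5 = 476*5 = 2380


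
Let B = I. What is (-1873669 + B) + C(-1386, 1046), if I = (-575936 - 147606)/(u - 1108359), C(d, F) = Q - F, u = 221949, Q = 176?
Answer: -830804695724/443205 ≈ -1.8745e+6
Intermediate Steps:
C(d, F) = 176 - F
I = 361771/443205 (I = (-575936 - 147606)/(221949 - 1108359) = -723542/(-886410) = -723542*(-1/886410) = 361771/443205 ≈ 0.81626)
B = 361771/443205 ≈ 0.81626
(-1873669 + B) + C(-1386, 1046) = (-1873669 + 361771/443205) + (176 - 1*1046) = -830419107374/443205 + (176 - 1046) = -830419107374/443205 - 870 = -830804695724/443205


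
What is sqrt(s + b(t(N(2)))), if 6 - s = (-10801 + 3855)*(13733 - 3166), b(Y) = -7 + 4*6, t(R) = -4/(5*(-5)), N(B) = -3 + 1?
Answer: sqrt(73398405) ≈ 8567.3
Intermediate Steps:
N(B) = -2
t(R) = 4/25 (t(R) = -4/(-25) = -4*(-1/25) = 4/25)
b(Y) = 17 (b(Y) = -7 + 24 = 17)
s = 73398388 (s = 6 - (-10801 + 3855)*(13733 - 3166) = 6 - (-6946)*10567 = 6 - 1*(-73398382) = 6 + 73398382 = 73398388)
sqrt(s + b(t(N(2)))) = sqrt(73398388 + 17) = sqrt(73398405)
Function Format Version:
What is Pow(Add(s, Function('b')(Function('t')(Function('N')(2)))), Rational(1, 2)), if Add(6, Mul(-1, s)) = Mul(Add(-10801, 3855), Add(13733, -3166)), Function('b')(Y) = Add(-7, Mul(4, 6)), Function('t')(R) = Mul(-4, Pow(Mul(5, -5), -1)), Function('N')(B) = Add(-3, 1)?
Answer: Pow(73398405, Rational(1, 2)) ≈ 8567.3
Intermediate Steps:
Function('N')(B) = -2
Function('t')(R) = Rational(4, 25) (Function('t')(R) = Mul(-4, Pow(-25, -1)) = Mul(-4, Rational(-1, 25)) = Rational(4, 25))
Function('b')(Y) = 17 (Function('b')(Y) = Add(-7, 24) = 17)
s = 73398388 (s = Add(6, Mul(-1, Mul(Add(-10801, 3855), Add(13733, -3166)))) = Add(6, Mul(-1, Mul(-6946, 10567))) = Add(6, Mul(-1, -73398382)) = Add(6, 73398382) = 73398388)
Pow(Add(s, Function('b')(Function('t')(Function('N')(2)))), Rational(1, 2)) = Pow(Add(73398388, 17), Rational(1, 2)) = Pow(73398405, Rational(1, 2))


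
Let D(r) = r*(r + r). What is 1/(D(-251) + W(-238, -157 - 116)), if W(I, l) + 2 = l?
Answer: 1/125727 ≈ 7.9537e-6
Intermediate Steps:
W(I, l) = -2 + l
D(r) = 2*r² (D(r) = r*(2*r) = 2*r²)
1/(D(-251) + W(-238, -157 - 116)) = 1/(2*(-251)² + (-2 + (-157 - 116))) = 1/(2*63001 + (-2 - 273)) = 1/(126002 - 275) = 1/125727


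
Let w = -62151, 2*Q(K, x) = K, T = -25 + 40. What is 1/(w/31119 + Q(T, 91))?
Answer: 20746/114161 ≈ 0.18173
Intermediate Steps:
T = 15
Q(K, x) = K/2
1/(w/31119 + Q(T, 91)) = 1/(-62151/31119 + (½)*15) = 1/(-62151*1/31119 + 15/2) = 1/(-20717/10373 + 15/2) = 1/(114161/20746) = 20746/114161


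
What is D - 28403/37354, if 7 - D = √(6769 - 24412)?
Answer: 233075/37354 - I*√17643 ≈ 6.2396 - 132.83*I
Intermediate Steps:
D = 7 - I*√17643 (D = 7 - √(6769 - 24412) = 7 - √(-17643) = 7 - I*√17643 ≈ 7.0 - 132.83*I)
D - 28403/37354 = (7 - I*√17643) - 28403/37354 = 233075/37354 - I*√17643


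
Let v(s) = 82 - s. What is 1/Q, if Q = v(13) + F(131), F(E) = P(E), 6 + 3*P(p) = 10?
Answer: 3/211 ≈ 0.014218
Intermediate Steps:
P(p) = 4/3 (P(p) = -2 + (⅓)*10 = -2 + 10/3 = 4/3)
F(E) = 4/3
Q = 211/3 (Q = (82 - 1*13) + 4/3 = (82 - 13) + 4/3 = 69 + 4/3 = 211/3 ≈ 70.333)
1/Q = 1/(211/3) = 3/211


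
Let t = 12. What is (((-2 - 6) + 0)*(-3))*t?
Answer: 288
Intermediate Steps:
(((-2 - 6) + 0)*(-3))*t = (((-2 - 6) + 0)*(-3))*12 = ((-8 + 0)*(-3))*12 = -8*(-3)*12 = 24*12 = 288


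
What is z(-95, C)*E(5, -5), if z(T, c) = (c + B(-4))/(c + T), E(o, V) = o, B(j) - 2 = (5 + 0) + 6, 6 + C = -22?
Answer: 25/41 ≈ 0.60976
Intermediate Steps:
C = -28 (C = -6 - 22 = -28)
B(j) = 13 (B(j) = 2 + ((5 + 0) + 6) = 2 + (5 + 6) = 2 + 11 = 13)
z(T, c) = (13 + c)/(T + c) (z(T, c) = (c + 13)/(c + T) = (13 + c)/(T + c))
z(-95, C)*E(5, -5) = ((13 - 28)/(-95 - 28))*5 = (-15/(-123))*5 = -1/123*(-15)*5 = (5/41)*5 = 25/41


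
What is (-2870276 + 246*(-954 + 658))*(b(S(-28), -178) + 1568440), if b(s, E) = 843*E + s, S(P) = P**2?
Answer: -4176747873640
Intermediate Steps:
b(s, E) = s + 843*E
(-2870276 + 246*(-954 + 658))*(b(S(-28), -178) + 1568440) = (-2870276 + 246*(-954 + 658))*(((-28)**2 + 843*(-178)) + 1568440) = (-2870276 + 246*(-296))*((784 - 150054) + 1568440) = (-2870276 - 72816)*(-149270 + 1568440) = -2943092*1419170 = -4176747873640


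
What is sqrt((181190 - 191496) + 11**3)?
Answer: 5*I*sqrt(359) ≈ 94.736*I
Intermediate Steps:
sqrt((181190 - 191496) + 11**3) = sqrt(-10306 + 1331) = sqrt(-8975) = 5*I*sqrt(359)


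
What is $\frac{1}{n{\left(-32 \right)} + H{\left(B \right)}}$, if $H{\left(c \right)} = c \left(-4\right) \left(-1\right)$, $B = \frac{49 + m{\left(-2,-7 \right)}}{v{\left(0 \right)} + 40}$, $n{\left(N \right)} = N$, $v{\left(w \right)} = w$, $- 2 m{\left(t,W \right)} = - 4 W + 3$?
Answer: $- \frac{20}{573} \approx -0.034904$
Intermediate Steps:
$m{\left(t,W \right)} = - \frac{3}{2} + 2 W$ ($m{\left(t,W \right)} = - \frac{- 4 W + 3}{2} = - \frac{3 - 4 W}{2} = - \frac{3}{2} + 2 W$)
$B = \frac{67}{80}$ ($B = \frac{49 + \left(- \frac{3}{2} + 2 \left(-7\right)\right)}{0 + 40} = \frac{49 - \frac{31}{2}}{40} = \left(49 - \frac{31}{2}\right) \frac{1}{40} = \frac{67}{2} \cdot \frac{1}{40} = \frac{67}{80} \approx 0.8375$)
$H{\left(c \right)} = 4 c$ ($H{\left(c \right)} = - 4 c \left(-1\right) = 4 c$)
$\frac{1}{n{\left(-32 \right)} + H{\left(B \right)}} = \frac{1}{-32 + 4 \cdot \frac{67}{80}} = \frac{1}{-32 + \frac{67}{20}} = \frac{1}{- \frac{573}{20}} = - \frac{20}{573}$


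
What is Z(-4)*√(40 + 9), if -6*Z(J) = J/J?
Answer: -7/6 ≈ -1.1667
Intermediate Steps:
Z(J) = -⅙ (Z(J) = -J/(6*J) = -⅙*1 = -⅙)
Z(-4)*√(40 + 9) = -√(40 + 9)/6 = -√49/6 = -⅙*7 = -7/6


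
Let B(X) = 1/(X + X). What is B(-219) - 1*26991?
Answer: -11822059/438 ≈ -26991.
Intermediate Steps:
B(X) = 1/(2*X)
B(-219) - 1*26991 = (1/2)/(-219) - 1*26991 = (1/2)*(-1/219) - 26991 = -1/438 - 26991 = -11822059/438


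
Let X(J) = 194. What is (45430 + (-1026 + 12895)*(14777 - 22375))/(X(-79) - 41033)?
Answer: 90135232/40839 ≈ 2207.1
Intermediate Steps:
(45430 + (-1026 + 12895)*(14777 - 22375))/(X(-79) - 41033) = (45430 + (-1026 + 12895)*(14777 - 22375))/(194 - 41033) = (45430 + 11869*(-7598))/(-40839) = (45430 - 90180662)*(-1/40839) = -90135232*(-1/40839) = 90135232/40839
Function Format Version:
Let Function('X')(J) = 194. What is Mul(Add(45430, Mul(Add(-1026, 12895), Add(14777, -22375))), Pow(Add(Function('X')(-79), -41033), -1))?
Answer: Rational(90135232, 40839) ≈ 2207.1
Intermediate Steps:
Mul(Add(45430, Mul(Add(-1026, 12895), Add(14777, -22375))), Pow(Add(Function('X')(-79), -41033), -1)) = Mul(Add(45430, Mul(Add(-1026, 12895), Add(14777, -22375))), Pow(Add(194, -41033), -1)) = Mul(Add(45430, Mul(11869, -7598)), Pow(-40839, -1)) = Mul(Add(45430, -90180662), Rational(-1, 40839)) = Mul(-90135232, Rational(-1, 40839)) = Rational(90135232, 40839)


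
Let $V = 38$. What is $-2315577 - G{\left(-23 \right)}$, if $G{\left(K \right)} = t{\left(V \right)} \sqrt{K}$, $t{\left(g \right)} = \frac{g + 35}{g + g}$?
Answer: $-2315577 - \frac{73 i \sqrt{23}}{76} \approx -2.3156 \cdot 10^{6} - 4.6065 i$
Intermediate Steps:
$t{\left(g \right)} = \frac{35 + g}{2 g}$
$G{\left(K \right)} = \frac{73 \sqrt{K}}{76}$ ($G{\left(K \right)} = \frac{35 + 38}{2 \cdot 38} \sqrt{K} = \frac{1}{2} \cdot \frac{1}{38} \cdot 73 \sqrt{K} = \frac{73 \sqrt{K}}{76}$)
$-2315577 - G{\left(-23 \right)} = -2315577 - \frac{73 \sqrt{-23}}{76} = -2315577 - \frac{73 i \sqrt{23}}{76}$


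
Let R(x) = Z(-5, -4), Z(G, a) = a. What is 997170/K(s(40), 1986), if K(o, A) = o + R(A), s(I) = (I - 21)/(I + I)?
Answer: -1855200/7 ≈ -2.6503e+5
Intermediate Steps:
s(I) = (-21 + I)/(2*I) (s(I) = (-21 + I)/((2*I)) = (-21 + I)*(1/(2*I)) = (-21 + I)/(2*I))
R(x) = -4
K(o, A) = -4 + o (K(o, A) = o - 4 = -4 + o)
997170/K(s(40), 1986) = 997170/(-4 + (1/2)*(-21 + 40)/40) = 997170/(-4 + (1/2)*(1/40)*19) = 997170/(-4 + 19/80) = 997170/(-301/80) = 997170*(-80/301) = -1855200/7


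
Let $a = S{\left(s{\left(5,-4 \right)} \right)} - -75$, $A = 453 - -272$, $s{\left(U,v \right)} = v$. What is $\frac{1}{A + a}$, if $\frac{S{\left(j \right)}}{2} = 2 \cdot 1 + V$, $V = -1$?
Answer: $\frac{1}{802} \approx 0.0012469$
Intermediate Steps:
$A = 725$ ($A = 453 + 272 = 725$)
$S{\left(j \right)} = 2$ ($S{\left(j \right)} = 2 \left(2 \cdot 1 - 1\right) = 2 \left(2 - 1\right) = 2 \cdot 1 = 2$)
$a = 77$ ($a = 2 - -75 = 2 + 75 = 77$)
$\frac{1}{A + a} = \frac{1}{725 + 77} = \frac{1}{802}$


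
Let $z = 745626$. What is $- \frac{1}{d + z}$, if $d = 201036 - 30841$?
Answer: $- \frac{1}{915821} \approx -1.0919 \cdot 10^{-6}$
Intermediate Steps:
$d = 170195$
$- \frac{1}{d + z} = - \frac{1}{170195 + 745626} = - \frac{1}{915821}$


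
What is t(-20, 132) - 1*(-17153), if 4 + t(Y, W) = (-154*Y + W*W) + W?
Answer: 37785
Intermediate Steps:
t(Y, W) = -4 + W + W² - 154*Y (t(Y, W) = -4 + ((-154*Y + W*W) + W) = -4 + ((-154*Y + W²) + W) = -4 + ((W² - 154*Y) + W) = -4 + (W + W² - 154*Y) = -4 + W + W² - 154*Y)
t(-20, 132) - 1*(-17153) = (-4 + 132 + 132² - 154*(-20)) - 1*(-17153) = (-4 + 132 + 17424 + 3080) + 17153 = 20632 + 17153 = 37785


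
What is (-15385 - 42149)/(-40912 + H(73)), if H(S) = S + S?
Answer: 28767/20383 ≈ 1.4113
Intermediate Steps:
H(S) = 2*S
(-15385 - 42149)/(-40912 + H(73)) = (-15385 - 42149)/(-40912 + 2*73) = -57534/(-40912 + 146) = -57534/(-40766) = -57534*(-1/40766) = 28767/20383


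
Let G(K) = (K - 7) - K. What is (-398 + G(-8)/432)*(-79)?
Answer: 13583497/432 ≈ 31443.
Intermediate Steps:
G(K) = -7 (G(K) = (-7 + K) - K = -7)
(-398 + G(-8)/432)*(-79) = (-398 - 7/432)*(-79) = -171943/432*(-79) = 13583497/432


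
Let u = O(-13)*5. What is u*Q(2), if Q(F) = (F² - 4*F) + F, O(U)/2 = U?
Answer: 260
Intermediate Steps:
O(U) = 2*U
u = -130 (u = (2*(-13))*5 = -26*5 = -130)
Q(F) = F² - 3*F
u*Q(2) = -260*(-3 + 2) = -260*(-1) = -130*(-2) = 260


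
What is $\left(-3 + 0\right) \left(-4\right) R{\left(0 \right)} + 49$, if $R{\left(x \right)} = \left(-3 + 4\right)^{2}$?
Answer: $61$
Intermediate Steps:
$R{\left(x \right)} = 1$ ($R{\left(x \right)} = 1^{2} = 1$)
$\left(-3 + 0\right) \left(-4\right) R{\left(0 \right)} + 49 = \left(-3 + 0\right) \left(-4\right) 1 + 49 = \left(-3\right) \left(-4\right) 1 + 49 = 12 \cdot 1 + 49 = 12 + 49 = 61$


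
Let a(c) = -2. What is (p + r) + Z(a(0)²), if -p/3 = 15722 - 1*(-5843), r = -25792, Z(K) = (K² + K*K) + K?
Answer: -90451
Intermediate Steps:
Z(K) = K + 2*K² (Z(K) = (K² + K²) + K = 2*K² + K = K + 2*K²)
p = -64695 (p = -3*(15722 - 1*(-5843)) = -3*(15722 + 5843) = -3*21565 = -64695)
(p + r) + Z(a(0)²) = (-64695 - 25792) + (-2)²*(1 + 2*(-2)²) = -90487 + 4*(1 + 2*4) = -90487 + 4*(1 + 8) = -90487 + 4*9 = -90487 + 36 = -90451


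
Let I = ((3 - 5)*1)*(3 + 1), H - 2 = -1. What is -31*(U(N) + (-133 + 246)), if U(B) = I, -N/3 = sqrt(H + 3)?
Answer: -3255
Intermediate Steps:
H = 1 (H = 2 - 1 = 1)
I = -8 (I = -2*1*4 = -2*4 = -8)
N = -6 (N = -3*sqrt(1 + 3) = -3*sqrt(4) = -3*2 = -6)
U(B) = -8
-31*(U(N) + (-133 + 246)) = -31*(-8 + (-133 + 246)) = -31*(-8 + 113) = -31*105 = -3255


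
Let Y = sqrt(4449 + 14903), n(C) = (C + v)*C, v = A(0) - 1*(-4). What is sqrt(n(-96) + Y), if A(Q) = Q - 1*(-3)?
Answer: sqrt(8544 + 2*sqrt(4838)) ≈ 93.183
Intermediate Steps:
A(Q) = 3 + Q (A(Q) = Q + 3 = 3 + Q)
v = 7 (v = (3 + 0) - 1*(-4) = 3 + 4 = 7)
n(C) = C*(7 + C) (n(C) = (C + 7)*C = (7 + C)*C = C*(7 + C))
Y = 2*sqrt(4838) (Y = sqrt(19352) = 2*sqrt(4838) ≈ 139.11)
sqrt(n(-96) + Y) = sqrt(-96*(7 - 96) + 2*sqrt(4838)) = sqrt(-96*(-89) + 2*sqrt(4838)) = sqrt(8544 + 2*sqrt(4838))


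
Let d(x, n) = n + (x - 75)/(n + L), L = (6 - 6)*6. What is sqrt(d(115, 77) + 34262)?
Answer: sqrt(203599011)/77 ≈ 185.31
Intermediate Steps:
L = 0 (L = 0*6 = 0)
d(x, n) = n + (-75 + x)/n (d(x, n) = n + (x - 75)/(n + 0) = n + (-75 + x)/n)
sqrt(d(115, 77) + 34262) = sqrt((-75 + 115 + 77**2)/77 + 34262) = sqrt((-75 + 115 + 5929)/77 + 34262) = sqrt((1/77)*5969 + 34262) = sqrt(5969/77 + 34262) = sqrt(2644143/77) = sqrt(203599011)/77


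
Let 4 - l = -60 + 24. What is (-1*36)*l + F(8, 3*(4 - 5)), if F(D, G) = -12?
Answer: -1452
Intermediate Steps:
l = 40 (l = 4 - (-60 + 24) = 4 - 1*(-36) = 4 + 36 = 40)
(-1*36)*l + F(8, 3*(4 - 5)) = -1*36*40 - 12 = -36*40 - 12 = -1440 - 12 = -1452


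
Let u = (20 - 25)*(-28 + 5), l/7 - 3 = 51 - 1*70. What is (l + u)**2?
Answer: 9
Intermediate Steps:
l = -112 (l = 21 + 7*(51 - 1*70) = 21 + 7*(51 - 70) = 21 + 7*(-19) = 21 - 133 = -112)
u = 115 (u = -5*(-23) = 115)
(l + u)**2 = (-112 + 115)**2 = 3**2 = 9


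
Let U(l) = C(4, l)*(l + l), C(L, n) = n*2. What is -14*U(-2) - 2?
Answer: -226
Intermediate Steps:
C(L, n) = 2*n
U(l) = 4*l² (U(l) = (2*l)*(l + l) = (2*l)*(2*l) = 4*l²)
-14*U(-2) - 2 = -56*(-2)² - 2 = -56*4 - 2 = -14*16 - 2 = -224 - 2 = -226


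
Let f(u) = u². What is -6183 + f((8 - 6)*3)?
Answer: -6147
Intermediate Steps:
-6183 + f((8 - 6)*3) = -6183 + ((8 - 6)*3)² = -6183 + (2*3)² = -6183 + 6² = -6183 + 36 = -6147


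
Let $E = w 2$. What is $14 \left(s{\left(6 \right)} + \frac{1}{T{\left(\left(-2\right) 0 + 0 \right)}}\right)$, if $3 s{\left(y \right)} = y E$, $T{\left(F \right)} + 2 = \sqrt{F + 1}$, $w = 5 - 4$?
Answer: $42$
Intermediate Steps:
$w = 1$ ($w = 5 - 4 = 1$)
$T{\left(F \right)} = -2 + \sqrt{1 + F}$ ($T{\left(F \right)} = -2 + \sqrt{F + 1} = -2 + \sqrt{1 + F}$)
$E = 2$ ($E = 1 \cdot 2 = 2$)
$s{\left(y \right)} = \frac{2 y}{3}$ ($s{\left(y \right)} = \frac{y 2}{3} = \frac{2 y}{3}$)
$14 \left(s{\left(6 \right)} + \frac{1}{T{\left(\left(-2\right) 0 + 0 \right)}}\right) = 14 \left(\frac{2}{3} \cdot 6 + \frac{1}{-2 + \sqrt{1 + \left(\left(-2\right) 0 + 0\right)}}\right) = 14 \left(4 + \frac{1}{-2 + \sqrt{1 + \left(0 + 0\right)}}\right) = 14 \left(4 + \frac{1}{-2 + \sqrt{1 + 0}}\right) = 14 \left(4 + \frac{1}{-2 + \sqrt{1}}\right) = 14 \left(4 + \frac{1}{-2 + 1}\right) = 14 \left(4 + \frac{1}{-1}\right) = 14 \left(4 - 1\right) = 14 \cdot 3 = 42$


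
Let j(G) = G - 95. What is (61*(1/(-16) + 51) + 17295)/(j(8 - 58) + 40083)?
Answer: 326435/639008 ≈ 0.51085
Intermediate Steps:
j(G) = -95 + G
(61*(1/(-16) + 51) + 17295)/(j(8 - 58) + 40083) = (61*(1/(-16) + 51) + 17295)/((-95 + (8 - 58)) + 40083) = (61*(-1/16 + 51) + 17295)/((-95 - 50) + 40083) = (61*(815/16) + 17295)/(-145 + 40083) = (49715/16 + 17295)/39938 = (326435/16)*(1/39938) = 326435/639008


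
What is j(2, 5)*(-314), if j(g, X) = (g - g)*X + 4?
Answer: -1256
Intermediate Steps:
j(g, X) = 4 (j(g, X) = 0*X + 4 = 0 + 4 = 4)
j(2, 5)*(-314) = 4*(-314) = -1256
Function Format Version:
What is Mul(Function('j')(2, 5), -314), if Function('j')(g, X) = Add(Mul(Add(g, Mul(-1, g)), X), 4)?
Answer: -1256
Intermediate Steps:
Function('j')(g, X) = 4 (Function('j')(g, X) = Add(Mul(0, X), 4) = Add(0, 4) = 4)
Mul(Function('j')(2, 5), -314) = Mul(4, -314) = -1256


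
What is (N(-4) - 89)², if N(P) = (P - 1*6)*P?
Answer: 2401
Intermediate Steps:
N(P) = P*(-6 + P) (N(P) = (P - 6)*P = (-6 + P)*P = P*(-6 + P))
(N(-4) - 89)² = (-4*(-6 - 4) - 89)² = (-4*(-10) - 89)² = (40 - 89)² = (-49)² = 2401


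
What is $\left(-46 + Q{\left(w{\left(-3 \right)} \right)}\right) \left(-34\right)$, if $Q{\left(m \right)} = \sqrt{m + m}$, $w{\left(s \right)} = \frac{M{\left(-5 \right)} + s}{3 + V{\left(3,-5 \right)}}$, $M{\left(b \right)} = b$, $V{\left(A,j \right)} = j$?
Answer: $1564 - 68 \sqrt{2} \approx 1467.8$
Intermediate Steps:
$w{\left(s \right)} = \frac{5}{2} - \frac{s}{2}$ ($w{\left(s \right)} = \frac{-5 + s}{3 - 5} = \frac{-5 + s}{-2} = \left(-5 + s\right) \left(- \frac{1}{2}\right) = \frac{5}{2} - \frac{s}{2}$)
$Q{\left(m \right)} = \sqrt{2} \sqrt{m}$ ($Q{\left(m \right)} = \sqrt{2 m} = \sqrt{2} \sqrt{m}$)
$\left(-46 + Q{\left(w{\left(-3 \right)} \right)}\right) \left(-34\right) = \left(-46 + \sqrt{2} \sqrt{\frac{5}{2} - - \frac{3}{2}}\right) \left(-34\right) = \left(-46 + \sqrt{2} \sqrt{\frac{5}{2} + \frac{3}{2}}\right) \left(-34\right) = \left(-46 + \sqrt{2} \sqrt{4}\right) \left(-34\right) = \left(-46 + \sqrt{2} \cdot 2\right) \left(-34\right) = \left(-46 + 2 \sqrt{2}\right) \left(-34\right) = 1564 - 68 \sqrt{2}$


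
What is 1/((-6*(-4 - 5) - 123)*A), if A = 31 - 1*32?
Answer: 1/69 ≈ 0.014493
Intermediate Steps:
A = -1 (A = 31 - 32 = -1)
1/((-6*(-4 - 5) - 123)*A) = 1/(-6*(-4 - 5) - 123*(-1)) = -1/(-6*(-9) - 123) = -1/(54 - 123) = -1/(-69) = -1/69*(-1) = 1/69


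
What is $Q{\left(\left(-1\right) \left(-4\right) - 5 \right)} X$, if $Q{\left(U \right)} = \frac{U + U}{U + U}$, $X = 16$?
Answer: $16$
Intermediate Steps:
$Q{\left(U \right)} = 1$ ($Q{\left(U \right)} = \frac{2 U}{2 U} = 2 U \frac{1}{2 U} = 1$)
$Q{\left(\left(-1\right) \left(-4\right) - 5 \right)} X = 1 \cdot 16 = 16$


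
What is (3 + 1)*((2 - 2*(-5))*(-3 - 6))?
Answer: -432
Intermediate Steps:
(3 + 1)*((2 - 2*(-5))*(-3 - 6)) = 4*((2 + 10)*(-9)) = 4*(12*(-9)) = 4*(-108) = -432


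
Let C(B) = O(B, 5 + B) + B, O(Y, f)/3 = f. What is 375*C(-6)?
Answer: -3375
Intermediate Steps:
O(Y, f) = 3*f
C(B) = 15 + 4*B (C(B) = 3*(5 + B) + B = (15 + 3*B) + B = 15 + 4*B)
375*C(-6) = 375*(15 + 4*(-6)) = 375*(15 - 24) = 375*(-9) = -3375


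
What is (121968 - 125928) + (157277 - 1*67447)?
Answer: 85870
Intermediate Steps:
(121968 - 125928) + (157277 - 1*67447) = -3960 + (157277 - 67447) = -3960 + 89830 = 85870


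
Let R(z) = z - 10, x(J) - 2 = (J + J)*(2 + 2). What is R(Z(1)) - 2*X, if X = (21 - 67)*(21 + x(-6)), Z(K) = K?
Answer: -2309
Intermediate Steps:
x(J) = 2 + 8*J (x(J) = 2 + (J + J)*(2 + 2) = 2 + (2*J)*4 = 2 + 8*J)
R(z) = -10 + z
X = 1150 (X = (21 - 67)*(21 + (2 + 8*(-6))) = -46*(21 + (2 - 48)) = -46*(21 - 46) = -46*(-25) = 1150)
R(Z(1)) - 2*X = (-10 + 1) - 2*1150 = -9 - 2300 = -2309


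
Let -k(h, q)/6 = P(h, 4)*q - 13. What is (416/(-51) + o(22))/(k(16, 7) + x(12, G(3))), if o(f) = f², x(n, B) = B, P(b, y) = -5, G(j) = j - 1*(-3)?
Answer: 12134/7497 ≈ 1.6185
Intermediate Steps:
G(j) = 3 + j (G(j) = j + 3 = 3 + j)
k(h, q) = 78 + 30*q (k(h, q) = -6*(-5*q - 13) = -6*(-13 - 5*q) = 78 + 30*q)
(416/(-51) + o(22))/(k(16, 7) + x(12, G(3))) = (416/(-51) + 22²)/((78 + 30*7) + (3 + 3)) = (416*(-1/51) + 484)/((78 + 210) + 6) = (-416/51 + 484)/(288 + 6) = (24268/51)/294 = (24268/51)*(1/294) = 12134/7497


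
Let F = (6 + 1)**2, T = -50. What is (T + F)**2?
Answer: 1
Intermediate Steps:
F = 49 (F = 7**2 = 49)
(T + F)**2 = (-50 + 49)**2 = (-1)**2 = 1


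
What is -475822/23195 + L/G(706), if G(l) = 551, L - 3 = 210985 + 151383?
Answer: 8143017423/12780445 ≈ 637.15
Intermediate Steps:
L = 362371 (L = 3 + (210985 + 151383) = 3 + 362368 = 362371)
-475822/23195 + L/G(706) = -475822/23195 + 362371/551 = 8143017423/12780445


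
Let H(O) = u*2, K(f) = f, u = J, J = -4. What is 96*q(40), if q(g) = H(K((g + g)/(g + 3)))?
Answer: -768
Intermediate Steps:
u = -4
H(O) = -8 (H(O) = -4*2 = -8)
q(g) = -8
96*q(40) = 96*(-8) = -768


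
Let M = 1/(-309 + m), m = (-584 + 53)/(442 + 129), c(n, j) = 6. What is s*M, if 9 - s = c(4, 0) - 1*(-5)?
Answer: 571/88485 ≈ 0.0064531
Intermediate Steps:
m = -531/571 ≈ -0.92995
s = -2 (s = 9 - (6 - 1*(-5)) = 9 - (6 + 5) = 9 - 1*11 = 9 - 11 = -2)
M = -571/176970 (M = 1/(-309 - 531/571) = 1/(-176970/571) = -571/176970 ≈ -0.0032265)
s*M = -2*(-571/176970) = 571/88485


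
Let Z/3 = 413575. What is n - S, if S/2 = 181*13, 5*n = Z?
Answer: 243439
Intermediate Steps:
Z = 1240725 (Z = 3*413575 = 1240725)
n = 248145 (n = (⅕)*1240725 = 248145)
S = 4706 (S = 2*(181*13) = 2*2353 = 4706)
n - S = 248145 - 1*4706 = 248145 - 4706 = 243439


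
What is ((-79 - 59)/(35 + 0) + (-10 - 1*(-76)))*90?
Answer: 39096/7 ≈ 5585.1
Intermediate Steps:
((-79 - 59)/(35 + 0) + (-10 - 1*(-76)))*90 = (-138/35 + (-10 + 76))*90 = (-138*1/35 + 66)*90 = (-138/35 + 66)*90 = (2172/35)*90 = 39096/7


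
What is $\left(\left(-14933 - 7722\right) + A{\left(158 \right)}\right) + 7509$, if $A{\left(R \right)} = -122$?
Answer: $-15268$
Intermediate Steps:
$\left(\left(-14933 - 7722\right) + A{\left(158 \right)}\right) + 7509 = \left(\left(-14933 - 7722\right) - 122\right) + 7509 = \left(-22655 - 122\right) + 7509 = -22777 + 7509 = -15268$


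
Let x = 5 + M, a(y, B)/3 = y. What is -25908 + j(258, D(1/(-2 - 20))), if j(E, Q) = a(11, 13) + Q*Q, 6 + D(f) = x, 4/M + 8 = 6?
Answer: -25866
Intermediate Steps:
M = -2 (M = 4/(-8 + 6) = 4/(-2) = 4*(-½) = -2)
a(y, B) = 3*y
x = 3 (x = 5 - 2 = 3)
D(f) = -3 (D(f) = -6 + 3 = -3)
j(E, Q) = 33 + Q² (j(E, Q) = 3*11 + Q*Q = 33 + Q²)
-25908 + j(258, D(1/(-2 - 20))) = -25908 + (33 + (-3)²) = -25908 + (33 + 9) = -25908 + 42 = -25866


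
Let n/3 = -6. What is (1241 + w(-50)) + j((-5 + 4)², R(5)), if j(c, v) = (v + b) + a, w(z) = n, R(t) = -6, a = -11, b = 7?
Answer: 1213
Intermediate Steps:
n = -18 (n = 3*(-6) = -18)
w(z) = -18
j(c, v) = -4 + v (j(c, v) = (v + 7) - 11 = (7 + v) - 11 = -4 + v)
(1241 + w(-50)) + j((-5 + 4)², R(5)) = (1241 - 18) + (-4 - 6) = 1223 - 10 = 1213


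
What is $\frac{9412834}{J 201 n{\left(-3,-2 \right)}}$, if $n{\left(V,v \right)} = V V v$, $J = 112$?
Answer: $- \frac{4706417}{202608} \approx -23.229$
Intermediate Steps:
$n{\left(V,v \right)} = v V^{2}$ ($n{\left(V,v \right)} = V^{2} v = v V^{2}$)
$\frac{9412834}{J 201 n{\left(-3,-2 \right)}} = \frac{9412834}{112 \cdot 201 \left(- 2 \left(-3\right)^{2}\right)} = \frac{9412834}{22512 \left(\left(-2\right) 9\right)} = \frac{9412834}{22512 \left(-18\right)} = \frac{9412834}{-405216} = 9412834 \left(- \frac{1}{405216}\right) = - \frac{4706417}{202608}$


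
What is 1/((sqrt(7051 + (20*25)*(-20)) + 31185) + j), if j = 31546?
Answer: 62731/3935181310 - I*sqrt(2949)/3935181310 ≈ 1.5941e-5 - 1.38e-8*I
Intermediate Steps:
1/((sqrt(7051 + (20*25)*(-20)) + 31185) + j) = 1/((sqrt(7051 + (20*25)*(-20)) + 31185) + 31546) = 1/((sqrt(7051 + 500*(-20)) + 31185) + 31546) = 1/((sqrt(7051 - 10000) + 31185) + 31546) = 1/((sqrt(-2949) + 31185) + 31546) = 1/((I*sqrt(2949) + 31185) + 31546) = 1/((31185 + I*sqrt(2949)) + 31546) = 1/(62731 + I*sqrt(2949))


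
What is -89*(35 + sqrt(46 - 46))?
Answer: -3115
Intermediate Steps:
-89*(35 + sqrt(46 - 46)) = -89*(35 + sqrt(0)) = -89*(35 + 0) = -89*35 = -3115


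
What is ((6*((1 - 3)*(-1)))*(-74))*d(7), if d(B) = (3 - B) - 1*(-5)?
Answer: -888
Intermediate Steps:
d(B) = 8 - B (d(B) = (3 - B) + 5 = 8 - B)
((6*((1 - 3)*(-1)))*(-74))*d(7) = ((6*((1 - 3)*(-1)))*(-74))*(8 - 1*7) = ((6*(-2*(-1)))*(-74))*(8 - 7) = ((6*2)*(-74))*1 = (12*(-74))*1 = -888*1 = -888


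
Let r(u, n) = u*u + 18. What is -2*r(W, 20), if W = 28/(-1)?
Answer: -1604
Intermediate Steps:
W = -28 (W = 28*(-1) = -28)
r(u, n) = 18 + u**2 (r(u, n) = u**2 + 18 = 18 + u**2)
-2*r(W, 20) = -2*(18 + (-28)**2) = -2*(18 + 784) = -2*802 = -1604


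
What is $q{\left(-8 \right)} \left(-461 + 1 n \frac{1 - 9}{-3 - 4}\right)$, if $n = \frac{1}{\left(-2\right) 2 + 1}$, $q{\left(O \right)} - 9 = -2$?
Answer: $- \frac{9689}{3} \approx -3229.7$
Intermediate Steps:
$q{\left(O \right)} = 7$ ($q{\left(O \right)} = 9 - 2 = 7$)
$n = - \frac{1}{3}$ ($n = \frac{1}{-4 + 1} = \frac{1}{-3} = - \frac{1}{3} \approx -0.33333$)
$q{\left(-8 \right)} \left(-461 + 1 n \frac{1 - 9}{-3 - 4}\right) = 7 \left(-461 + 1 \left(- \frac{1}{3}\right) \frac{1 - 9}{-3 - 4}\right) = 7 \left(-461 - \frac{\left(1 - 9\right) \frac{1}{-7}}{3}\right) = 7 \left(-461 - \frac{\left(-8\right) \left(- \frac{1}{7}\right)}{3}\right) = 7 \left(-461 - \frac{8}{21}\right) = 7 \left(- \frac{9689}{21}\right) = - \frac{9689}{3}$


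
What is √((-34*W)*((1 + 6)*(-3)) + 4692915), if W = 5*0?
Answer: 3*√521435 ≈ 2166.3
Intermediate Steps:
W = 0
√((-34*W)*((1 + 6)*(-3)) + 4692915) = √((-34*0)*((1 + 6)*(-3)) + 4692915) = √(0*(7*(-3)) + 4692915) = √(0*(-21) + 4692915) = √(0 + 4692915) = √4692915 = 3*√521435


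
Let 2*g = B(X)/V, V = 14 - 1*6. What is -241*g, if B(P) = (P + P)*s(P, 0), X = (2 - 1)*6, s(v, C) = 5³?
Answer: -90375/4 ≈ -22594.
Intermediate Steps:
V = 8 (V = 14 - 6 = 8)
s(v, C) = 125
X = 6 (X = 1*6 = 6)
B(P) = 250*P (B(P) = (P + P)*125 = (2*P)*125 = 250*P)
g = 375/4 (g = ((250*6)/8)/2 = (1500*(⅛))/2 = (½)*(375/2) = 375/4 ≈ 93.750)
-241*g = -241*375/4 = -90375/4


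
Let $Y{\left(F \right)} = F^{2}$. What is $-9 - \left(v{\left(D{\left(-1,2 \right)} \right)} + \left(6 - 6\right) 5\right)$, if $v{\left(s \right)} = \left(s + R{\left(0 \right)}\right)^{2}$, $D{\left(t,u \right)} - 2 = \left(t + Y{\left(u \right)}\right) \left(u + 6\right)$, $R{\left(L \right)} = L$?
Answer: $-685$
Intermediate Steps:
$D{\left(t,u \right)} = 2 + \left(6 + u\right) \left(t + u^{2}\right)$ ($D{\left(t,u \right)} = 2 + \left(t + u^{2}\right) \left(u + 6\right) = 2 + \left(t + u^{2}\right) \left(6 + u\right) = 2 + \left(6 + u\right) \left(t + u^{2}\right)$)
$v{\left(s \right)} = s^{2}$ ($v{\left(s \right)} = \left(s + 0\right)^{2} = s^{2}$)
$-9 - \left(v{\left(D{\left(-1,2 \right)} \right)} + \left(6 - 6\right) 5\right) = -9 - \left(\left(2 + 2^{3} + 6 \left(-1\right) + 6 \cdot 2^{2} - 2\right)^{2} + \left(6 - 6\right) 5\right) = -9 - \left(\left(2 + 8 - 6 + 6 \cdot 4 - 2\right)^{2} + \left(6 - 6\right) 5\right) = -9 - \left(\left(2 + 8 - 6 + 24 - 2\right)^{2} + 0 \cdot 5\right) = -9 - \left(26^{2} + 0\right) = -9 - \left(676 + 0\right) = -9 - 676 = -685$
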